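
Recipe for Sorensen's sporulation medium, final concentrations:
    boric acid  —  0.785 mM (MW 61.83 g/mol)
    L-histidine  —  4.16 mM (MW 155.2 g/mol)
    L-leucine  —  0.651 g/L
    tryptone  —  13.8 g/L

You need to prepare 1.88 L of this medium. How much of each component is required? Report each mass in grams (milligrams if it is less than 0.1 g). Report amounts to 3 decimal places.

Scale factor relative to 1 L: 1.88.
boric acid: 0.785 mmol/L × 61.83 mg/mmol × 1.88 L = 91.249 mg
L-histidine: 4.16 mmol/L × 155.2 g/mol × 1.88 L ÷ 1000 = 1.214 g
L-leucine: 0.651 g/L × 1.88 L = 1.224 g
tryptone: 13.8 g/L × 1.88 L = 25.944 g

boric acid 91.249 mg; L-histidine 1.214 g; L-leucine 1.224 g; tryptone 25.944 g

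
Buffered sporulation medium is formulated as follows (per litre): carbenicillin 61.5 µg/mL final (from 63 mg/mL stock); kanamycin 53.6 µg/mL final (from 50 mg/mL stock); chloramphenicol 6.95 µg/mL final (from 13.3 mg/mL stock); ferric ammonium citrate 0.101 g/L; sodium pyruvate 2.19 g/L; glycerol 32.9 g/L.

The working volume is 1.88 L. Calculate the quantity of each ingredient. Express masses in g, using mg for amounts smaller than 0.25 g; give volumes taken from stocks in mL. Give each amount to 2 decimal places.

carbenicillin 1.84 mL; kanamycin 2.02 mL; chloramphenicol 0.98 mL; ferric ammonium citrate 189.88 mg; sodium pyruvate 4.12 g; glycerol 61.85 g

Scale factor relative to 1 L: 1.88.
carbenicillin: C1V1 = C2V2 → 61.5 µg/mL × 1880 mL ÷ 63000 µg/mL = 1.84 mL
kanamycin: dilute stock: 53.6 µg/mL × 1880 mL ÷ 50000 µg/mL = 2.02 mL
chloramphenicol: C1V1 = C2V2 → 6.95 µg/mL × 1880 mL ÷ 13300 µg/mL = 0.98 mL
ferric ammonium citrate: 0.101 g/L × 1.88 L = 0.18988 g = 189.88 mg
sodium pyruvate: 2.19 g/L × 1.88 L = 4.12 g
glycerol: 32.9 g/L × 1.88 L = 61.85 g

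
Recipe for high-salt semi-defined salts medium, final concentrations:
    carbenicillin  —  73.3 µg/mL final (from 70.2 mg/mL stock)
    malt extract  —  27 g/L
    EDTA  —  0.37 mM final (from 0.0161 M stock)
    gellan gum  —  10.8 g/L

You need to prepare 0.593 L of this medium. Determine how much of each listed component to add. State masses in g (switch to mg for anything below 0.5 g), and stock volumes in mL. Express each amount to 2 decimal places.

carbenicillin 0.62 mL; malt extract 16.01 g; EDTA 13.63 mL; gellan gum 6.40 g

Working volume: 0.593 L.
carbenicillin: V = C2·V2/C1 = 73.3 µg/mL × 593 mL ÷ 70200 µg/mL = 0.62 mL
malt extract: 27 g/L × 0.593 L = 16.01 g
EDTA: C1V1 = C2V2 → 0.37 mM × 593 mL ÷ 16.1 mM = 13.63 mL
gellan gum: 10.8 g/L × 0.593 L = 6.40 g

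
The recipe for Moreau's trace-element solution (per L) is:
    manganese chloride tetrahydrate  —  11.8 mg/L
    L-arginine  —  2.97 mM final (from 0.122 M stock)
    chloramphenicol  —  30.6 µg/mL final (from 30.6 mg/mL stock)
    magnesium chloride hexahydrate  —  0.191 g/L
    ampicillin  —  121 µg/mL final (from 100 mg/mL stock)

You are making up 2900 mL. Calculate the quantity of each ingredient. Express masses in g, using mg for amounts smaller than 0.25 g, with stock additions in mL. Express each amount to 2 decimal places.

manganese chloride tetrahydrate 34.22 mg; L-arginine 70.60 mL; chloramphenicol 2.90 mL; magnesium chloride hexahydrate 0.55 g; ampicillin 3.51 mL

Scale factor relative to 1 L: 2.9.
manganese chloride tetrahydrate: 11.8 mg/L × 2.9 L = 34.22 mg
L-arginine: dilute stock: 2.97 mM × 2900 mL ÷ 122 mM = 70.60 mL
chloramphenicol: C1V1 = C2V2 → 30.6 µg/mL × 2900 mL ÷ 30600 µg/mL = 2.90 mL
magnesium chloride hexahydrate: 0.191 g/L × 2.9 L = 0.55 g
ampicillin: V = C2·V2/C1 = 121 µg/mL × 2900 mL ÷ 100000 µg/mL = 3.51 mL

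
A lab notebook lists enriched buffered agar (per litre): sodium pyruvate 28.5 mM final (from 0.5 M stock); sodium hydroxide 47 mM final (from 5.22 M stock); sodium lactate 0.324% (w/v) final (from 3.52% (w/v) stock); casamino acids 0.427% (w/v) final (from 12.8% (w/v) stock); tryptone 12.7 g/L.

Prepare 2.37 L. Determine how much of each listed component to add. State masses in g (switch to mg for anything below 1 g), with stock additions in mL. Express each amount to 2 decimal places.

sodium pyruvate 135.09 mL; sodium hydroxide 21.34 mL; sodium lactate 218.15 mL; casamino acids 79.06 mL; tryptone 30.10 g

Working volume: 2.37 L.
sodium pyruvate: dilute stock: 28.5 mM × 2370 mL ÷ 500 mM = 135.09 mL
sodium hydroxide: V = C2·V2/C1 = 47 mM × 2370 mL ÷ 5220 mM = 21.34 mL
sodium lactate: V = C2·V2/C1 = 0.324% ÷ 3.52% × 2370 mL = 218.15 mL
casamino acids: V = C2·V2/C1 = 0.427% ÷ 12.8% × 2370 mL = 79.06 mL
tryptone: 12.7 g/L × 2.37 L = 30.10 g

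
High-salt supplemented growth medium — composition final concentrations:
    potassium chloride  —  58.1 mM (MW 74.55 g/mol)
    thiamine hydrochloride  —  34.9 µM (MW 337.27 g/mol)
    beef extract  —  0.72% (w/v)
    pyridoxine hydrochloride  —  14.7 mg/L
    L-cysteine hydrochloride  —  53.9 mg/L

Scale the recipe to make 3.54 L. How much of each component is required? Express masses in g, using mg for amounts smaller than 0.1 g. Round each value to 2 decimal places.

Scale factor relative to 1 L: 3.54.
potassium chloride: 58.1 mmol/L × 74.55 g/mol × 3.54 L ÷ 1000 = 15.33 g
thiamine hydrochloride: 34.9 µmol/L × 337.27 g/mol × 3.54 L ÷ 1000 = 41.67 mg
beef extract: 0.72 g per 100 mL × 3540 mL ÷ 100 = 25.49 g
pyridoxine hydrochloride: 14.7 mg/L × 3.54 L = 52.04 mg
L-cysteine hydrochloride: 53.9 mg/L × 3.54 L = 190.806 mg = 0.19 g

potassium chloride 15.33 g; thiamine hydrochloride 41.67 mg; beef extract 25.49 g; pyridoxine hydrochloride 52.04 mg; L-cysteine hydrochloride 0.19 g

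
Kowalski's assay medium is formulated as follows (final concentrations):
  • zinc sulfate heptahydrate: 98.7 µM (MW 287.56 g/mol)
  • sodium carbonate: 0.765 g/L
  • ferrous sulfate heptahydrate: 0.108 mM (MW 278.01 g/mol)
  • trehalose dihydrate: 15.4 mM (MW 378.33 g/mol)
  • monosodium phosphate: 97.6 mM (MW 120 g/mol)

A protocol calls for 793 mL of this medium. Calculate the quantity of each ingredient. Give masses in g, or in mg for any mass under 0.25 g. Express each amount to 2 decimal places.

zinc sulfate heptahydrate 22.51 mg; sodium carbonate 0.61 g; ferrous sulfate heptahydrate 23.81 mg; trehalose dihydrate 4.62 g; monosodium phosphate 9.29 g

Scale factor relative to 1 L: 0.793.
zinc sulfate heptahydrate: 98.7 µmol/L × 287.56 g/mol × 0.793 L ÷ 1000 = 22.51 mg
sodium carbonate: 0.765 g/L × 0.793 L = 0.61 g
ferrous sulfate heptahydrate: 0.108 mmol/L × 278.01 mg/mmol × 0.793 L = 23.81 mg
trehalose dihydrate: 15.4 mmol/L × 378.33 g/mol × 0.793 L ÷ 1000 = 4.62 g
monosodium phosphate: 97.6 mmol/L × 120 g/mol × 0.793 L ÷ 1000 = 9.29 g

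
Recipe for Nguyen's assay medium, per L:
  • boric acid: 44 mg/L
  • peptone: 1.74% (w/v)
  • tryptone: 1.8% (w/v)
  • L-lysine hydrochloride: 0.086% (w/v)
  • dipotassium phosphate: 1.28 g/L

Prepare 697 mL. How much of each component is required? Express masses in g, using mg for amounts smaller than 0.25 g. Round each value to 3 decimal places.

Scale factor relative to 1 L: 0.697.
boric acid: 44 mg/L × 0.697 L = 30.668 mg
peptone: 1.74 g per 100 mL × 697 mL ÷ 100 = 12.128 g
tryptone: 1.8 g per 100 mL × 697 mL ÷ 100 = 12.546 g
L-lysine hydrochloride: 0.086% w/v = 0.86 g/L → 0.86 × 0.697 L = 0.599 g
dipotassium phosphate: 1.28 g/L × 0.697 L = 0.892 g

boric acid 30.668 mg; peptone 12.128 g; tryptone 12.546 g; L-lysine hydrochloride 0.599 g; dipotassium phosphate 0.892 g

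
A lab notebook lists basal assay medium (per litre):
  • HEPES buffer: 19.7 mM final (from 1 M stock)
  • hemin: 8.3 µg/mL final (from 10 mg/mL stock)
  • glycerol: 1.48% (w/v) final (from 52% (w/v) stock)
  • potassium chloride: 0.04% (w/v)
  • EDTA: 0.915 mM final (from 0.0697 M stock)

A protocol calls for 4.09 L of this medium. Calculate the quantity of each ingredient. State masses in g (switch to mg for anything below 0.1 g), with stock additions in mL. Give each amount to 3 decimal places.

HEPES buffer 80.573 mL; hemin 3.395 mL; glycerol 116.408 mL; potassium chloride 1.636 g; EDTA 53.692 mL

Scale factor relative to 1 L: 4.09.
HEPES buffer: dilute stock: 19.7 mM × 4090 mL ÷ 1000 mM = 80.573 mL
hemin: C1V1 = C2V2 → 8.3 µg/mL × 4090 mL ÷ 10000 µg/mL = 3.395 mL
glycerol: dilute stock: 1.48% ÷ 52% × 4090 mL = 116.408 mL
potassium chloride: 0.04% w/v = 0.4 g/L → 0.4 × 4.09 L = 1.636 g
EDTA: C1V1 = C2V2 → 0.915 mM × 4090 mL ÷ 69.7 mM = 53.692 mL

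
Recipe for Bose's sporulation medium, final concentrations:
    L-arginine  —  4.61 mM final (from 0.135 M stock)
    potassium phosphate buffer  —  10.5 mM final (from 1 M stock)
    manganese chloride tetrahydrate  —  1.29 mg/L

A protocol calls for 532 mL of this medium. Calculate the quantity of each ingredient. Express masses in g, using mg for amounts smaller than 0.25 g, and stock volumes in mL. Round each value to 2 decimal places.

Scale factor relative to 1 L: 0.532.
L-arginine: C1V1 = C2V2 → 4.61 mM × 532 mL ÷ 135 mM = 18.17 mL
potassium phosphate buffer: dilute stock: 10.5 mM × 532 mL ÷ 1000 mM = 5.59 mL
manganese chloride tetrahydrate: 1.29 mg/L × 0.532 L = 0.69 mg

L-arginine 18.17 mL; potassium phosphate buffer 5.59 mL; manganese chloride tetrahydrate 0.69 mg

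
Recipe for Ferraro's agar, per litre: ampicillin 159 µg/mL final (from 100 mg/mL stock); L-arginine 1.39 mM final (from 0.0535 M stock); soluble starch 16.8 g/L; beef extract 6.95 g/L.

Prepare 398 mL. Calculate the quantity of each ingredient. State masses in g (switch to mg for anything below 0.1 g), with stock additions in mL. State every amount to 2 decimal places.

Target volume = 398 mL = 0.398 L.
ampicillin: dilute stock: 159 µg/mL × 398 mL ÷ 100000 µg/mL = 0.63 mL
L-arginine: C1V1 = C2V2 → 1.39 mM × 398 mL ÷ 53.5 mM = 10.34 mL
soluble starch: 16.8 g/L × 0.398 L = 6.69 g
beef extract: 6.95 g/L × 0.398 L = 2.77 g

ampicillin 0.63 mL; L-arginine 10.34 mL; soluble starch 6.69 g; beef extract 2.77 g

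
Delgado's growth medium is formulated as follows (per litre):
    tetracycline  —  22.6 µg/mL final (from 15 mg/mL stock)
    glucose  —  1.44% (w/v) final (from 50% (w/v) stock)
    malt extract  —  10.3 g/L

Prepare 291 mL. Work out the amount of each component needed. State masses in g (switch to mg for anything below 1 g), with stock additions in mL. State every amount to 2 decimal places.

tetracycline 0.44 mL; glucose 8.38 mL; malt extract 3.00 g

Target volume = 291 mL = 0.291 L.
tetracycline: C1V1 = C2V2 → 22.6 µg/mL × 291 mL ÷ 15000 µg/mL = 0.44 mL
glucose: V = C2·V2/C1 = 1.44% ÷ 50% × 291 mL = 8.38 mL
malt extract: 10.3 g/L × 0.291 L = 3.00 g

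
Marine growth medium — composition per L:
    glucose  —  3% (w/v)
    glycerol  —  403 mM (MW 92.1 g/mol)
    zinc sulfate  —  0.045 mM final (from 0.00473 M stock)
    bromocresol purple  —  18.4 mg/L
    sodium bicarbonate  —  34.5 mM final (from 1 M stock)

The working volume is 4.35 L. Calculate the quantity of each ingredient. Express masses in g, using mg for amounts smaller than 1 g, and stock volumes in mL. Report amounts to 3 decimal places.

Working volume: 4.35 L.
glucose: 3 g per 100 mL × 4350 mL ÷ 100 = 130.500 g
glycerol: 403 mmol/L × 92.1 g/mol × 4.35 L ÷ 1000 = 161.456 g
zinc sulfate: V = C2·V2/C1 = 0.045 mM × 4350 mL ÷ 4.73 mM = 41.385 mL
bromocresol purple: 18.4 mg/L × 4.35 L = 80.040 mg
sodium bicarbonate: V = C2·V2/C1 = 34.5 mM × 4350 mL ÷ 1000 mM = 150.075 mL

glucose 130.500 g; glycerol 161.456 g; zinc sulfate 41.385 mL; bromocresol purple 80.040 mg; sodium bicarbonate 150.075 mL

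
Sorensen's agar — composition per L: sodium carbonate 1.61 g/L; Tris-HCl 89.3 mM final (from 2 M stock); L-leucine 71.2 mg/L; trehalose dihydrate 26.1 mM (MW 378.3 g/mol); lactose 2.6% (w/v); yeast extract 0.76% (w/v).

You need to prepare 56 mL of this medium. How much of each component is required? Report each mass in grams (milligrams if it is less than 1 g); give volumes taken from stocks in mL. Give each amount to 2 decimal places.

sodium carbonate 90.16 mg; Tris-HCl 2.50 mL; L-leucine 3.99 mg; trehalose dihydrate 552.92 mg; lactose 1.46 g; yeast extract 425.60 mg

Target volume = 56 mL = 0.056 L.
sodium carbonate: 1.61 g/L × 0.056 L = 0.09016 g = 90.16 mg
Tris-HCl: V = C2·V2/C1 = 89.3 mM × 56 mL ÷ 2000 mM = 2.50 mL
L-leucine: 71.2 mg/L × 0.056 L = 3.99 mg
trehalose dihydrate: 26.1 mmol/L × 378.3 mg/mmol × 0.056 L = 552.92 mg
lactose: 2.6 g per 100 mL × 56 mL ÷ 100 = 1.46 g
yeast extract: 0.76% w/v = 7.6 g/L → 7.6 × 0.056 L = 0.4256 g = 425.60 mg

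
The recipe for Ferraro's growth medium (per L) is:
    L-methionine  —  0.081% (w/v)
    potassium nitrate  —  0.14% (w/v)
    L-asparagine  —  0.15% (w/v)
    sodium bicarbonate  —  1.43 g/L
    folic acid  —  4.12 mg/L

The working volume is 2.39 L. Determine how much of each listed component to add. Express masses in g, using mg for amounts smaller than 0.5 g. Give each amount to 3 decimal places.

Working volume: 2.39 L.
L-methionine: 0.081% w/v = 0.81 g/L → 0.81 × 2.39 L = 1.936 g
potassium nitrate: 0.14% w/v = 1.4 g/L → 1.4 × 2.39 L = 3.346 g
L-asparagine: 0.15% w/v = 1.5 g/L → 1.5 × 2.39 L = 3.585 g
sodium bicarbonate: 1.43 g/L × 2.39 L = 3.418 g
folic acid: 4.12 mg/L × 2.39 L = 9.847 mg

L-methionine 1.936 g; potassium nitrate 3.346 g; L-asparagine 3.585 g; sodium bicarbonate 3.418 g; folic acid 9.847 mg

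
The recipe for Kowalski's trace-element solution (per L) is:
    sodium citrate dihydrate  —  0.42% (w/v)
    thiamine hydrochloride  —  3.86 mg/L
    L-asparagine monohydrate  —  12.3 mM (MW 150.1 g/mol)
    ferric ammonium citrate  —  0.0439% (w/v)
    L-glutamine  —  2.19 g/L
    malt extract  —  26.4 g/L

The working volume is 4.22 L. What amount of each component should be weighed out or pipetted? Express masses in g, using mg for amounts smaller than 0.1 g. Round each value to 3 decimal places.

sodium citrate dihydrate 17.724 g; thiamine hydrochloride 16.289 mg; L-asparagine monohydrate 7.791 g; ferric ammonium citrate 1.853 g; L-glutamine 9.242 g; malt extract 111.408 g

Working volume: 4.22 L.
sodium citrate dihydrate: 0.42% w/v = 4.2 g/L → 4.2 × 4.22 L = 17.724 g
thiamine hydrochloride: 3.86 mg/L × 4.22 L = 16.289 mg
L-asparagine monohydrate: 12.3 mmol/L × 150.1 g/mol × 4.22 L ÷ 1000 = 7.791 g
ferric ammonium citrate: 0.0439% w/v = 0.439 g/L → 0.439 × 4.22 L = 1.853 g
L-glutamine: 2.19 g/L × 4.22 L = 9.242 g
malt extract: 26.4 g/L × 4.22 L = 111.408 g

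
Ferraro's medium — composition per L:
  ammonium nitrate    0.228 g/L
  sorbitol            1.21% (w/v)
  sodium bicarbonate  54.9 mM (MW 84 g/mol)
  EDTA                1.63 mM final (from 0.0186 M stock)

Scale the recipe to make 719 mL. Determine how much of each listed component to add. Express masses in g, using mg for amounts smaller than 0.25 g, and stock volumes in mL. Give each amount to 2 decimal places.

ammonium nitrate 163.93 mg; sorbitol 8.70 g; sodium bicarbonate 3.32 g; EDTA 63.01 mL

Target volume = 719 mL = 0.719 L.
ammonium nitrate: 0.228 g/L × 0.719 L = 0.163932 g = 163.93 mg
sorbitol: 1.21% w/v = 12.1 g/L → 12.1 × 0.719 L = 8.70 g
sodium bicarbonate: 54.9 mmol/L × 84 g/mol × 0.719 L ÷ 1000 = 3.32 g
EDTA: dilute stock: 1.63 mM × 719 mL ÷ 18.6 mM = 63.01 mL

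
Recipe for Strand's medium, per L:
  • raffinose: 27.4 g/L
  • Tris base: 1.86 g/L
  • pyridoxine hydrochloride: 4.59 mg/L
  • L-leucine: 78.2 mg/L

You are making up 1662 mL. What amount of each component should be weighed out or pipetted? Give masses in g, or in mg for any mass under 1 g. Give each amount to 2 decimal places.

raffinose 45.54 g; Tris base 3.09 g; pyridoxine hydrochloride 7.63 mg; L-leucine 129.97 mg

Working volume: 1662 mL = 1.662 L.
raffinose: 27.4 g/L × 1.662 L = 45.54 g
Tris base: 1.86 g/L × 1.662 L = 3.09 g
pyridoxine hydrochloride: 4.59 mg/L × 1.662 L = 7.63 mg
L-leucine: 78.2 mg/L × 1.662 L = 129.97 mg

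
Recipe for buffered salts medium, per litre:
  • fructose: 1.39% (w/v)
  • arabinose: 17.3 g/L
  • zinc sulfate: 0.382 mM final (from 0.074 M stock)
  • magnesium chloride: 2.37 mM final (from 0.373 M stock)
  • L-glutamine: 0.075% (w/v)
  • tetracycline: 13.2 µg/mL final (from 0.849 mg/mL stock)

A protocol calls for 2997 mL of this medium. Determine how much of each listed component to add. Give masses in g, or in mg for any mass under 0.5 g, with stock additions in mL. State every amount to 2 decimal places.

fructose 41.66 g; arabinose 51.85 g; zinc sulfate 15.47 mL; magnesium chloride 19.04 mL; L-glutamine 2.25 g; tetracycline 46.60 mL

Scale factor relative to 1 L: 2.997.
fructose: 1.39 g per 100 mL × 2997 mL ÷ 100 = 41.66 g
arabinose: 17.3 g/L × 2.997 L = 51.85 g
zinc sulfate: C1V1 = C2V2 → 0.382 mM × 2997 mL ÷ 74 mM = 15.47 mL
magnesium chloride: dilute stock: 2.37 mM × 2997 mL ÷ 373 mM = 19.04 mL
L-glutamine: 0.075% w/v = 0.75 g/L → 0.75 × 2.997 L = 2.25 g
tetracycline: dilute stock: 13.2 µg/mL × 2997 mL ÷ 849 µg/mL = 46.60 mL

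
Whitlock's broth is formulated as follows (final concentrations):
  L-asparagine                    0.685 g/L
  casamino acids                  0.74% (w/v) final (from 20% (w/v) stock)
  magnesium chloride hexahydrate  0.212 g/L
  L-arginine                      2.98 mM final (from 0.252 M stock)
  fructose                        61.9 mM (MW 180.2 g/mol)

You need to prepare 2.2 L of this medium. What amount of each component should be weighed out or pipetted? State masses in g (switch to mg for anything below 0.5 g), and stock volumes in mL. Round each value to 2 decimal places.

Working volume: 2.2 L.
L-asparagine: 0.685 g/L × 2.2 L = 1.51 g
casamino acids: dilute stock: 0.74% ÷ 20% × 2200 mL = 81.40 mL
magnesium chloride hexahydrate: 0.212 g/L × 2.2 L = 0.4664 g = 466.40 mg
L-arginine: dilute stock: 2.98 mM × 2200 mL ÷ 252 mM = 26.02 mL
fructose: 61.9 mmol/L × 180.2 g/mol × 2.2 L ÷ 1000 = 24.54 g

L-asparagine 1.51 g; casamino acids 81.40 mL; magnesium chloride hexahydrate 466.40 mg; L-arginine 26.02 mL; fructose 24.54 g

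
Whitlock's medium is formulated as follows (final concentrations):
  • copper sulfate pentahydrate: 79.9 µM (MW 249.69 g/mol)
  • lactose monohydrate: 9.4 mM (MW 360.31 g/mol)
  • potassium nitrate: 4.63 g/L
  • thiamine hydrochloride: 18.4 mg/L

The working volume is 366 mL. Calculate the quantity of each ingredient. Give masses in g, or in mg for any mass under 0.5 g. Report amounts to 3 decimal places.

Scale factor relative to 1 L: 0.366.
copper sulfate pentahydrate: 79.9 µmol/L × 249.69 g/mol × 0.366 L ÷ 1000 = 7.302 mg
lactose monohydrate: 9.4 mmol/L × 360.31 g/mol × 0.366 L ÷ 1000 = 1.240 g
potassium nitrate: 4.63 g/L × 0.366 L = 1.695 g
thiamine hydrochloride: 18.4 mg/L × 0.366 L = 6.734 mg

copper sulfate pentahydrate 7.302 mg; lactose monohydrate 1.240 g; potassium nitrate 1.695 g; thiamine hydrochloride 6.734 mg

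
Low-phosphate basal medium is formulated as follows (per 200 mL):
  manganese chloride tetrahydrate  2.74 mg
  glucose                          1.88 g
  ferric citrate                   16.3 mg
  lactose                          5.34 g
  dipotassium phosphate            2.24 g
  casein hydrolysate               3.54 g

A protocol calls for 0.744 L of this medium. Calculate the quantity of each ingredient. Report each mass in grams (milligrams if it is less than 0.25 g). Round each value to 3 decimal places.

manganese chloride tetrahydrate 10.193 mg; glucose 6.994 g; ferric citrate 60.636 mg; lactose 19.865 g; dipotassium phosphate 8.333 g; casein hydrolysate 13.169 g

Scale factor = 744 mL / 200 mL = 3.72.
manganese chloride tetrahydrate: 2.74 mg × (744 mL / 200 mL) = 10.193 mg
glucose: 1.88 g × (744 mL / 200 mL) = 6.994 g
ferric citrate: 16.3 mg × (744 mL / 200 mL) = 60.636 mg
lactose: 5.34 g × (744 mL / 200 mL) = 19.865 g
dipotassium phosphate: 2.24 g × (744 mL / 200 mL) = 8.333 g
casein hydrolysate: 3.54 g × (744 mL / 200 mL) = 13.169 g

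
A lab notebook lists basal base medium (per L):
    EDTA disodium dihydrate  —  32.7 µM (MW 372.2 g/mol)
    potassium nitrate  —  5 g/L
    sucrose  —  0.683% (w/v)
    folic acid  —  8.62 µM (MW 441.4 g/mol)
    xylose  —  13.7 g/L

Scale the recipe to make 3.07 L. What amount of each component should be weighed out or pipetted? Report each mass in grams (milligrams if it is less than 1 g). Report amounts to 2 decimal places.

Scale factor relative to 1 L: 3.07.
EDTA disodium dihydrate: 32.7 µmol/L × 372.2 g/mol × 3.07 L ÷ 1000 = 37.36 mg
potassium nitrate: 5 g/L × 3.07 L = 15.35 g
sucrose: 0.683% w/v = 6.83 g/L → 6.83 × 3.07 L = 20.97 g
folic acid: 8.62 µmol/L × 441.4 g/mol × 3.07 L ÷ 1000 = 11.68 mg
xylose: 13.7 g/L × 3.07 L = 42.06 g

EDTA disodium dihydrate 37.36 mg; potassium nitrate 15.35 g; sucrose 20.97 g; folic acid 11.68 mg; xylose 42.06 g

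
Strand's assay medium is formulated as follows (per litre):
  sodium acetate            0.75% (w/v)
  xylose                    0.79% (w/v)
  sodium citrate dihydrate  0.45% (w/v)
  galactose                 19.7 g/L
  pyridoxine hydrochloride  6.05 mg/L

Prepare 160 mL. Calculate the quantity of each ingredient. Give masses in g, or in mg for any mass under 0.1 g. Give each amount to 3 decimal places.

Target volume = 160 mL = 0.16 L.
sodium acetate: 0.75% w/v = 7.5 g/L → 7.5 × 0.16 L = 1.200 g
xylose: 0.79 g per 100 mL × 160 mL ÷ 100 = 1.264 g
sodium citrate dihydrate: 0.45 g per 100 mL × 160 mL ÷ 100 = 0.720 g
galactose: 19.7 g/L × 0.16 L = 3.152 g
pyridoxine hydrochloride: 6.05 mg/L × 0.16 L = 0.968 mg

sodium acetate 1.200 g; xylose 1.264 g; sodium citrate dihydrate 0.720 g; galactose 3.152 g; pyridoxine hydrochloride 0.968 mg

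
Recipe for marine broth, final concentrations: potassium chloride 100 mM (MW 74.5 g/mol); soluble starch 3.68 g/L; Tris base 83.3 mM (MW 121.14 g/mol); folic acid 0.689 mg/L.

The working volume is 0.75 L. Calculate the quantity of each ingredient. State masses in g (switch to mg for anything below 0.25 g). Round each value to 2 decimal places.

Scale factor relative to 1 L: 0.75.
potassium chloride: 100 mmol/L × 74.5 g/mol × 0.75 L ÷ 1000 = 5.59 g
soluble starch: 3.68 g/L × 0.75 L = 2.76 g
Tris base: 83.3 mmol/L × 121.14 g/mol × 0.75 L ÷ 1000 = 7.57 g
folic acid: 0.689 mg/L × 0.75 L = 0.52 mg

potassium chloride 5.59 g; soluble starch 2.76 g; Tris base 7.57 g; folic acid 0.52 mg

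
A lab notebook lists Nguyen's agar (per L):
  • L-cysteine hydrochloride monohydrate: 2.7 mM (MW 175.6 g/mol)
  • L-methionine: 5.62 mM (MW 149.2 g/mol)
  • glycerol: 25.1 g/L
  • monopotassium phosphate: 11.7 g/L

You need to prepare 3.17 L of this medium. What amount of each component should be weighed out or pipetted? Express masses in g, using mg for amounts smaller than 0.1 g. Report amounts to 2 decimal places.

Working volume: 3.17 L.
L-cysteine hydrochloride monohydrate: 2.7 mmol/L × 175.6 g/mol × 3.17 L ÷ 1000 = 1.50 g
L-methionine: 5.62 mmol/L × 149.2 g/mol × 3.17 L ÷ 1000 = 2.66 g
glycerol: 25.1 g/L × 3.17 L = 79.57 g
monopotassium phosphate: 11.7 g/L × 3.17 L = 37.09 g

L-cysteine hydrochloride monohydrate 1.50 g; L-methionine 2.66 g; glycerol 79.57 g; monopotassium phosphate 37.09 g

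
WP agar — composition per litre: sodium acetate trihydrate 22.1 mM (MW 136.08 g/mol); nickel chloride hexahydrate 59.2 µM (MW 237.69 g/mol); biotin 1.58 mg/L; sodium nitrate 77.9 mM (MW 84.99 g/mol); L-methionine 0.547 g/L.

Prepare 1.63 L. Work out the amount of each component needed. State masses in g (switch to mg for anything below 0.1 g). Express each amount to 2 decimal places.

sodium acetate trihydrate 4.90 g; nickel chloride hexahydrate 22.94 mg; biotin 2.58 mg; sodium nitrate 10.79 g; L-methionine 0.89 g

Scale factor relative to 1 L: 1.63.
sodium acetate trihydrate: 22.1 mmol/L × 136.08 g/mol × 1.63 L ÷ 1000 = 4.90 g
nickel chloride hexahydrate: 59.2 µmol/L × 237.69 g/mol × 1.63 L ÷ 1000 = 22.94 mg
biotin: 1.58 mg/L × 1.63 L = 2.58 mg
sodium nitrate: 77.9 mmol/L × 84.99 g/mol × 1.63 L ÷ 1000 = 10.79 g
L-methionine: 0.547 g/L × 1.63 L = 0.89 g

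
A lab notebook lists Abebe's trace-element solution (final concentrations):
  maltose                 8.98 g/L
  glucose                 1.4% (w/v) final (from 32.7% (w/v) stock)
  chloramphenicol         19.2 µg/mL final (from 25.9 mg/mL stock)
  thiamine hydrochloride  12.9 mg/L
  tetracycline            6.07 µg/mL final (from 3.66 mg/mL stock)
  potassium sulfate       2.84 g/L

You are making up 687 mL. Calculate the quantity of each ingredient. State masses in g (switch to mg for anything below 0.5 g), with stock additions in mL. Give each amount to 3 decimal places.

maltose 6.169 g; glucose 29.413 mL; chloramphenicol 0.509 mL; thiamine hydrochloride 8.862 mg; tetracycline 1.139 mL; potassium sulfate 1.951 g

Working volume: 687 mL = 0.687 L.
maltose: 8.98 g/L × 0.687 L = 6.169 g
glucose: dilute stock: 1.4% ÷ 32.7% × 687 mL = 29.413 mL
chloramphenicol: C1V1 = C2V2 → 19.2 µg/mL × 687 mL ÷ 25900 µg/mL = 0.509 mL
thiamine hydrochloride: 12.9 mg/L × 0.687 L = 8.862 mg
tetracycline: C1V1 = C2V2 → 6.07 µg/mL × 687 mL ÷ 3660 µg/mL = 1.139 mL
potassium sulfate: 2.84 g/L × 0.687 L = 1.951 g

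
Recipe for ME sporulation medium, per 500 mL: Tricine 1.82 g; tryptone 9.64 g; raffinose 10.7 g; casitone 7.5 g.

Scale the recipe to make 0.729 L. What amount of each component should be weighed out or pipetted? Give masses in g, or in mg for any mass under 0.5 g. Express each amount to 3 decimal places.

Tricine 2.654 g; tryptone 14.055 g; raffinose 15.601 g; casitone 10.935 g

Ratio of target to recipe volume: 729 / 500 = 1.458.
Tricine: 1.82 g × (729 mL / 500 mL) = 2.654 g
tryptone: 9.64 g × (729 mL / 500 mL) = 14.055 g
raffinose: 10.7 g × (729 mL / 500 mL) = 15.601 g
casitone: 7.5 g × (729 mL / 500 mL) = 10.935 g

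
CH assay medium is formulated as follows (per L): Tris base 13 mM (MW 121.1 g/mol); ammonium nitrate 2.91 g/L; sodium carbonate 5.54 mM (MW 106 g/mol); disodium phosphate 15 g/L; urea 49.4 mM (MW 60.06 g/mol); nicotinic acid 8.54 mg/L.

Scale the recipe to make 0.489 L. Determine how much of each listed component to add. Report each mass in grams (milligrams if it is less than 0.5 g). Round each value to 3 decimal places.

Scale factor relative to 1 L: 0.489.
Tris base: 13 mmol/L × 121.1 g/mol × 0.489 L ÷ 1000 = 0.770 g
ammonium nitrate: 2.91 g/L × 0.489 L = 1.423 g
sodium carbonate: 5.54 mmol/L × 106 mg/mmol × 0.489 L = 287.160 mg
disodium phosphate: 15 g/L × 0.489 L = 7.335 g
urea: 49.4 mmol/L × 60.06 g/mol × 0.489 L ÷ 1000 = 1.451 g
nicotinic acid: 8.54 mg/L × 0.489 L = 4.176 mg

Tris base 0.770 g; ammonium nitrate 1.423 g; sodium carbonate 287.160 mg; disodium phosphate 7.335 g; urea 1.451 g; nicotinic acid 4.176 mg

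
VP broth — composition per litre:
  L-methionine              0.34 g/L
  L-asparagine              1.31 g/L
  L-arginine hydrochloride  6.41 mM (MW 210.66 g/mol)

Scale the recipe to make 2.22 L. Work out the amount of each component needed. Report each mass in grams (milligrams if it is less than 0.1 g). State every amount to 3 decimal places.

Scale factor relative to 1 L: 2.22.
L-methionine: 0.34 g/L × 2.22 L = 0.755 g
L-asparagine: 1.31 g/L × 2.22 L = 2.908 g
L-arginine hydrochloride: 6.41 mmol/L × 210.66 g/mol × 2.22 L ÷ 1000 = 2.998 g

L-methionine 0.755 g; L-asparagine 2.908 g; L-arginine hydrochloride 2.998 g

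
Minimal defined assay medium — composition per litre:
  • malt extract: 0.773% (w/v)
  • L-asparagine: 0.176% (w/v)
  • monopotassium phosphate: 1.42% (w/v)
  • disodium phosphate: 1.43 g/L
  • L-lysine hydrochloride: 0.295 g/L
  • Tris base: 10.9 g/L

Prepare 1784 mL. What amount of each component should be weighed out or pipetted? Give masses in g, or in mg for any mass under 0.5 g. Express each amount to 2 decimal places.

malt extract 13.79 g; L-asparagine 3.14 g; monopotassium phosphate 25.33 g; disodium phosphate 2.55 g; L-lysine hydrochloride 0.53 g; Tris base 19.45 g

Scale factor relative to 1 L: 1.784.
malt extract: 0.773% w/v = 7.73 g/L → 7.73 × 1.784 L = 13.79 g
L-asparagine: 0.176% w/v = 1.76 g/L → 1.76 × 1.784 L = 3.14 g
monopotassium phosphate: 1.42 g per 100 mL × 1784 mL ÷ 100 = 25.33 g
disodium phosphate: 1.43 g/L × 1.784 L = 2.55 g
L-lysine hydrochloride: 0.295 g/L × 1.784 L = 0.53 g
Tris base: 10.9 g/L × 1.784 L = 19.45 g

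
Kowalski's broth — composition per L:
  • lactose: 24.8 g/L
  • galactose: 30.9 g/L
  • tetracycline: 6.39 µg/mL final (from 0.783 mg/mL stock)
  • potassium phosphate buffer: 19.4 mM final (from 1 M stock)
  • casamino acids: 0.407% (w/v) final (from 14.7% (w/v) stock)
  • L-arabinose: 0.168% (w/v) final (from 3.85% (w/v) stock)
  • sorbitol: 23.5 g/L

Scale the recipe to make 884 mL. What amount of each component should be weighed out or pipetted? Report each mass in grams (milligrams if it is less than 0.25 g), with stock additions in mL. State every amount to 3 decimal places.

Scale factor relative to 1 L: 0.884.
lactose: 24.8 g/L × 0.884 L = 21.923 g
galactose: 30.9 g/L × 0.884 L = 27.316 g
tetracycline: V = C2·V2/C1 = 6.39 µg/mL × 884 mL ÷ 783 µg/mL = 7.214 mL
potassium phosphate buffer: C1V1 = C2V2 → 19.4 mM × 884 mL ÷ 1000 mM = 17.150 mL
casamino acids: V = C2·V2/C1 = 0.407% ÷ 14.7% × 884 mL = 24.475 mL
L-arabinose: V = C2·V2/C1 = 0.168% ÷ 3.85% × 884 mL = 38.575 mL
sorbitol: 23.5 g/L × 0.884 L = 20.774 g

lactose 21.923 g; galactose 27.316 g; tetracycline 7.214 mL; potassium phosphate buffer 17.150 mL; casamino acids 24.475 mL; L-arabinose 38.575 mL; sorbitol 20.774 g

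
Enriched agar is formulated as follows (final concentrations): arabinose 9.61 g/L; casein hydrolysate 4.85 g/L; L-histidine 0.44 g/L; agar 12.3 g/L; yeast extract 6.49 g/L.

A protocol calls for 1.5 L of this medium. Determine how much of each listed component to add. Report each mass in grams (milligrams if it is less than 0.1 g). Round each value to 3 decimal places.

Working volume: 1.5 L.
arabinose: 9.61 g/L × 1.5 L = 14.415 g
casein hydrolysate: 4.85 g/L × 1.5 L = 7.275 g
L-histidine: 0.44 g/L × 1.5 L = 0.660 g
agar: 12.3 g/L × 1.5 L = 18.450 g
yeast extract: 6.49 g/L × 1.5 L = 9.735 g

arabinose 14.415 g; casein hydrolysate 7.275 g; L-histidine 0.660 g; agar 18.450 g; yeast extract 9.735 g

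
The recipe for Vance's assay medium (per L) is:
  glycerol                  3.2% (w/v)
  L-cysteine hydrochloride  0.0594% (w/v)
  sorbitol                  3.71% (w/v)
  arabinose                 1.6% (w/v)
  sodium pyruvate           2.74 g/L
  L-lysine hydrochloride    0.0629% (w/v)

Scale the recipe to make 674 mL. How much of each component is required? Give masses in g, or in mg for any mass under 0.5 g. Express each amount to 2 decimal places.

Target volume = 674 mL = 0.674 L.
glycerol: 3.2% w/v = 32 g/L → 32 × 0.674 L = 21.57 g
L-cysteine hydrochloride: 0.0594 g per 100 mL × 674 mL ÷ 100 = 0.400356 g = 400.36 mg
sorbitol: 3.71% w/v = 37.1 g/L → 37.1 × 0.674 L = 25.01 g
arabinose: 1.6 g per 100 mL × 674 mL ÷ 100 = 10.78 g
sodium pyruvate: 2.74 g/L × 0.674 L = 1.85 g
L-lysine hydrochloride: 0.0629% w/v = 0.629 g/L → 0.629 × 0.674 L = 0.423946 g = 423.95 mg

glycerol 21.57 g; L-cysteine hydrochloride 400.36 mg; sorbitol 25.01 g; arabinose 10.78 g; sodium pyruvate 1.85 g; L-lysine hydrochloride 423.95 mg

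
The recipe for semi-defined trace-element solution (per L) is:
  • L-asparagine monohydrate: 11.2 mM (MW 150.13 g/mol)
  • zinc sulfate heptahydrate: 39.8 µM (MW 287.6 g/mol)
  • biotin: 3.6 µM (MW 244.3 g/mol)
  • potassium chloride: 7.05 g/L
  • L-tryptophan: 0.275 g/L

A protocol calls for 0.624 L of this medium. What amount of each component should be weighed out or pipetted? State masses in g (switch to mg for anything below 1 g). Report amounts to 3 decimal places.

L-asparagine monohydrate 1.049 g; zinc sulfate heptahydrate 7.143 mg; biotin 0.549 mg; potassium chloride 4.399 g; L-tryptophan 171.600 mg

Scale factor relative to 1 L: 0.624.
L-asparagine monohydrate: 11.2 mmol/L × 150.13 g/mol × 0.624 L ÷ 1000 = 1.049 g
zinc sulfate heptahydrate: 39.8 µmol/L × 287.6 g/mol × 0.624 L ÷ 1000 = 7.143 mg
biotin: 3.6 µmol/L × 244.3 g/mol × 0.624 L ÷ 1000 = 0.549 mg
potassium chloride: 7.05 g/L × 0.624 L = 4.399 g
L-tryptophan: 0.275 g/L × 0.624 L = 0.1716 g = 171.600 mg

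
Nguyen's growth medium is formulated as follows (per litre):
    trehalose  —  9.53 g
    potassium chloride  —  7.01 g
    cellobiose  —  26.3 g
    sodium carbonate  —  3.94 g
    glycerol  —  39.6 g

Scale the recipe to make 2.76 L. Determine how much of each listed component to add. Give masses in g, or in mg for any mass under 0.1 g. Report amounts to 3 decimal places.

trehalose 26.303 g; potassium chloride 19.348 g; cellobiose 72.588 g; sodium carbonate 10.874 g; glycerol 109.296 g

Ratio of target to recipe volume: 2760 / 1000 = 2.76.
trehalose: 9.53 g × (2760 mL / 1000 mL) = 26.303 g
potassium chloride: 7.01 g × (2760 mL / 1000 mL) = 19.348 g
cellobiose: 26.3 g × (2760 mL / 1000 mL) = 72.588 g
sodium carbonate: 3.94 g × (2760 mL / 1000 mL) = 10.874 g
glycerol: 39.6 g × (2760 mL / 1000 mL) = 109.296 g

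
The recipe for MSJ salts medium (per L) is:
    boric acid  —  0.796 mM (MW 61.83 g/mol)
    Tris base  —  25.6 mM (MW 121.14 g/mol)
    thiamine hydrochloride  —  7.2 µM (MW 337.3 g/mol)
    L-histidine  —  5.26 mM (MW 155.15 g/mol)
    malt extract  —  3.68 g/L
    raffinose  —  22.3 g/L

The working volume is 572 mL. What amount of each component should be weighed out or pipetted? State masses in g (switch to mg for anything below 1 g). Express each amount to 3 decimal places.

boric acid 28.152 mg; Tris base 1.774 g; thiamine hydrochloride 1.389 mg; L-histidine 466.803 mg; malt extract 2.105 g; raffinose 12.756 g

Target volume = 572 mL = 0.572 L.
boric acid: 0.796 mmol/L × 61.83 mg/mmol × 0.572 L = 28.152 mg
Tris base: 25.6 mmol/L × 121.14 g/mol × 0.572 L ÷ 1000 = 1.774 g
thiamine hydrochloride: 7.2 µmol/L × 337.3 g/mol × 0.572 L ÷ 1000 = 1.389 mg
L-histidine: 5.26 mmol/L × 155.15 mg/mmol × 0.572 L = 466.803 mg
malt extract: 3.68 g/L × 0.572 L = 2.105 g
raffinose: 22.3 g/L × 0.572 L = 12.756 g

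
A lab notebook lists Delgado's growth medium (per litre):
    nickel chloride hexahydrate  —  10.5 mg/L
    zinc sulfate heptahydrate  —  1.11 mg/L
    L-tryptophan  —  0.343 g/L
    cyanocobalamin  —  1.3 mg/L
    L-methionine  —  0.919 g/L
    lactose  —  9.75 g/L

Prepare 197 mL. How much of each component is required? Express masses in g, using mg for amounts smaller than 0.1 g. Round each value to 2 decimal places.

nickel chloride hexahydrate 2.07 mg; zinc sulfate heptahydrate 0.22 mg; L-tryptophan 67.57 mg; cyanocobalamin 0.26 mg; L-methionine 0.18 g; lactose 1.92 g

Scale factor relative to 1 L: 0.197.
nickel chloride hexahydrate: 10.5 mg/L × 0.197 L = 2.07 mg
zinc sulfate heptahydrate: 1.11 mg/L × 0.197 L = 0.22 mg
L-tryptophan: 0.343 g/L × 0.197 L = 0.067571 g = 67.57 mg
cyanocobalamin: 1.3 mg/L × 0.197 L = 0.26 mg
L-methionine: 0.919 g/L × 0.197 L = 0.18 g
lactose: 9.75 g/L × 0.197 L = 1.92 g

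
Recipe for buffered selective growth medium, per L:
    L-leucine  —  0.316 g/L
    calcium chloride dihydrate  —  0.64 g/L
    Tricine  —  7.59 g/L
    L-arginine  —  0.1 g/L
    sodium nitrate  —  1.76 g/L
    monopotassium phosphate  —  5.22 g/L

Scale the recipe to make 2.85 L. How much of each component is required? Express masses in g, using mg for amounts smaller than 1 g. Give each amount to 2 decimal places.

L-leucine 900.60 mg; calcium chloride dihydrate 1.82 g; Tricine 21.63 g; L-arginine 285.00 mg; sodium nitrate 5.02 g; monopotassium phosphate 14.88 g

Scale factor relative to 1 L: 2.85.
L-leucine: 0.316 g/L × 2.85 L = 0.9006 g = 900.60 mg
calcium chloride dihydrate: 0.64 g/L × 2.85 L = 1.82 g
Tricine: 7.59 g/L × 2.85 L = 21.63 g
L-arginine: 0.1 g/L × 2.85 L = 0.285 g = 285.00 mg
sodium nitrate: 1.76 g/L × 2.85 L = 5.02 g
monopotassium phosphate: 5.22 g/L × 2.85 L = 14.88 g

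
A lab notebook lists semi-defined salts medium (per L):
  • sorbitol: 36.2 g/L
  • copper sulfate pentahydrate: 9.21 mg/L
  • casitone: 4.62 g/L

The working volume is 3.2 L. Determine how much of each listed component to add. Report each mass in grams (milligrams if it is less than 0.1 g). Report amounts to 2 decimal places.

Scale factor relative to 1 L: 3.2.
sorbitol: 36.2 g/L × 3.2 L = 115.84 g
copper sulfate pentahydrate: 9.21 mg/L × 3.2 L = 29.47 mg
casitone: 4.62 g/L × 3.2 L = 14.78 g

sorbitol 115.84 g; copper sulfate pentahydrate 29.47 mg; casitone 14.78 g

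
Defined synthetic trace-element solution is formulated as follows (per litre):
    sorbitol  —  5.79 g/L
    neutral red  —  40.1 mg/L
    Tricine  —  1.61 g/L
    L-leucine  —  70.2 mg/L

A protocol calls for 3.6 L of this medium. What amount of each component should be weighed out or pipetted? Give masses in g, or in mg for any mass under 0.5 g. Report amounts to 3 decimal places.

sorbitol 20.844 g; neutral red 144.360 mg; Tricine 5.796 g; L-leucine 252.720 mg

Scale factor relative to 1 L: 3.6.
sorbitol: 5.79 g/L × 3.6 L = 20.844 g
neutral red: 40.1 mg/L × 3.6 L = 144.360 mg
Tricine: 1.61 g/L × 3.6 L = 5.796 g
L-leucine: 70.2 mg/L × 3.6 L = 252.720 mg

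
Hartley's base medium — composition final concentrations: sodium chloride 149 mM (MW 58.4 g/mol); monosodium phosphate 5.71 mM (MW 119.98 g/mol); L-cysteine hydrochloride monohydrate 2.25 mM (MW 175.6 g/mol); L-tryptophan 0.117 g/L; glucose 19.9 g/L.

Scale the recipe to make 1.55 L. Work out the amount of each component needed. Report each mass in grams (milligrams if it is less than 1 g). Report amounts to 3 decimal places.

Working volume: 1.55 L.
sodium chloride: 149 mmol/L × 58.4 g/mol × 1.55 L ÷ 1000 = 13.487 g
monosodium phosphate: 5.71 mmol/L × 119.98 g/mol × 1.55 L ÷ 1000 = 1.062 g
L-cysteine hydrochloride monohydrate: 2.25 mmol/L × 175.6 mg/mmol × 1.55 L = 612.405 mg
L-tryptophan: 0.117 g/L × 1.55 L = 0.18135 g = 181.350 mg
glucose: 19.9 g/L × 1.55 L = 30.845 g

sodium chloride 13.487 g; monosodium phosphate 1.062 g; L-cysteine hydrochloride monohydrate 612.405 mg; L-tryptophan 181.350 mg; glucose 30.845 g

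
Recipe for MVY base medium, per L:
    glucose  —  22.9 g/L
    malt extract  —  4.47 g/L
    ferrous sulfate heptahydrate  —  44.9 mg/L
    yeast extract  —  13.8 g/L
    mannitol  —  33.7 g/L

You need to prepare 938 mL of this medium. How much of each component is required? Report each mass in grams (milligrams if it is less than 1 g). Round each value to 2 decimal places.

Target volume = 938 mL = 0.938 L.
glucose: 22.9 g/L × 0.938 L = 21.48 g
malt extract: 4.47 g/L × 0.938 L = 4.19 g
ferrous sulfate heptahydrate: 44.9 mg/L × 0.938 L = 42.12 mg
yeast extract: 13.8 g/L × 0.938 L = 12.94 g
mannitol: 33.7 g/L × 0.938 L = 31.61 g

glucose 21.48 g; malt extract 4.19 g; ferrous sulfate heptahydrate 42.12 mg; yeast extract 12.94 g; mannitol 31.61 g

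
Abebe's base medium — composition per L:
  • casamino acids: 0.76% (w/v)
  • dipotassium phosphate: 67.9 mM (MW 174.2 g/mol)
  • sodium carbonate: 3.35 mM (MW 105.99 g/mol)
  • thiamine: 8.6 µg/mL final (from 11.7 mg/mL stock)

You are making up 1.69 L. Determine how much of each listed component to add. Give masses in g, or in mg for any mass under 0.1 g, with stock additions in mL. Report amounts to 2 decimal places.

casamino acids 12.84 g; dipotassium phosphate 19.99 g; sodium carbonate 0.60 g; thiamine 1.24 mL

Working volume: 1.69 L.
casamino acids: 0.76% w/v = 7.6 g/L → 7.6 × 1.69 L = 12.84 g
dipotassium phosphate: 67.9 mmol/L × 174.2 g/mol × 1.69 L ÷ 1000 = 19.99 g
sodium carbonate: 3.35 mmol/L × 105.99 g/mol × 1.69 L ÷ 1000 = 0.60 g
thiamine: V = C2·V2/C1 = 8.6 µg/mL × 1690 mL ÷ 11700 µg/mL = 1.24 mL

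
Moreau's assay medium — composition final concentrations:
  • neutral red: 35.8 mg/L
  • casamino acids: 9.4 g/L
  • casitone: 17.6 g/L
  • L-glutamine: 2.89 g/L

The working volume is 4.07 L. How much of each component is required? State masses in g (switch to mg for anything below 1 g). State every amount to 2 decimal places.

neutral red 145.71 mg; casamino acids 38.26 g; casitone 71.63 g; L-glutamine 11.76 g

Scale factor relative to 1 L: 4.07.
neutral red: 35.8 mg/L × 4.07 L = 145.71 mg
casamino acids: 9.4 g/L × 4.07 L = 38.26 g
casitone: 17.6 g/L × 4.07 L = 71.63 g
L-glutamine: 2.89 g/L × 4.07 L = 11.76 g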